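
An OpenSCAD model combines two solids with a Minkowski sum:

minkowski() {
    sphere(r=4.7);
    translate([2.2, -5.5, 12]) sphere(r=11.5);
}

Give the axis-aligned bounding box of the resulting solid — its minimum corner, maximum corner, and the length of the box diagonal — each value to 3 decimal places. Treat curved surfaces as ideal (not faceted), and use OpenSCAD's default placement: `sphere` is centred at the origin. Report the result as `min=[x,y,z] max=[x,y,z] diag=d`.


A = translate([2.2, -5.5, 12]) sphere(r=11.5) → bbox [-9.3,-17,0.5] .. [13.7,6,23.5]
B = sphere(r=4.7) → bbox [-4.7,-4.7,-4.7] .. [4.7,4.7,4.7]
lo = A.lo+B.lo = [-9.3-4.7, -17-4.7, 0.5-4.7] = [-14.000,-21.700,-4.200]
hi = A.hi+B.hi = [13.7+4.7, 6+4.7, 23.5+4.7] = [18.400,10.700,28.200]
diag = √(32.4²+32.4²+32.4²) = √3149.28 = 56.118

min=[-14.000,-21.700,-4.200] max=[18.400,10.700,28.200] diag=56.118


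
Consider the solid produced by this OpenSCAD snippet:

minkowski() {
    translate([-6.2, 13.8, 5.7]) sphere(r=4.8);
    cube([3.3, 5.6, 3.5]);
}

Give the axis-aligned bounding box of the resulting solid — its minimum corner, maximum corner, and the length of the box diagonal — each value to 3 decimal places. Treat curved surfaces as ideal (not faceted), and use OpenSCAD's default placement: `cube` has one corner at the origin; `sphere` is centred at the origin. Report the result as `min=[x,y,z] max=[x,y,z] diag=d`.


min=[-11.000,9.000,0.900] max=[1.900,24.200,14.000] diag=23.855

A = translate([-6.2, 13.8, 5.7]) sphere(r=4.8) → bbox [-11,9,0.9] .. [-1.4,18.6,10.5]
B = cube([3.3, 5.6, 3.5]) → bbox [0,0,0] .. [3.3,5.6,3.5]
lo = A.lo+B.lo = [-11+0, 9+0, 0.9+0] = [-11.000,9.000,0.900]
hi = A.hi+B.hi = [-1.4+3.3, 18.6+5.6, 10.5+3.5] = [1.900,24.200,14.000]
diag = √(12.9²+15.2²+13.1²) = √569.06 = 23.855


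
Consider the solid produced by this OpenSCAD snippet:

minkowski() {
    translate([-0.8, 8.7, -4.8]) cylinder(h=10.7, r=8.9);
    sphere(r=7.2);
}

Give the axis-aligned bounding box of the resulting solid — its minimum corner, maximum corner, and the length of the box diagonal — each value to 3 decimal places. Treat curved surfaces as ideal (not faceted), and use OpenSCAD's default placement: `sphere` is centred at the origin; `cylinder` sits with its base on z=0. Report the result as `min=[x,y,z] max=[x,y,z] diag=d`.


min=[-16.900,-7.400,-12.000] max=[15.300,24.800,13.100] diag=51.997

A = translate([-0.8, 8.7, -4.8]) cylinder(h=10.7, r=8.9) → bbox [-9.7,-0.2,-4.8] .. [8.1,17.6,5.9]
B = sphere(r=7.2) → bbox [-7.2,-7.2,-7.2] .. [7.2,7.2,7.2]
lo = A.lo+B.lo = [-9.7-7.2, -0.2-7.2, -4.8-7.2] = [-16.900,-7.400,-12.000]
hi = A.hi+B.hi = [8.1+7.2, 17.6+7.2, 5.9+7.2] = [15.300,24.800,13.100]
diag = √(32.2²+32.2²+25.1²) = √2703.69 = 51.997


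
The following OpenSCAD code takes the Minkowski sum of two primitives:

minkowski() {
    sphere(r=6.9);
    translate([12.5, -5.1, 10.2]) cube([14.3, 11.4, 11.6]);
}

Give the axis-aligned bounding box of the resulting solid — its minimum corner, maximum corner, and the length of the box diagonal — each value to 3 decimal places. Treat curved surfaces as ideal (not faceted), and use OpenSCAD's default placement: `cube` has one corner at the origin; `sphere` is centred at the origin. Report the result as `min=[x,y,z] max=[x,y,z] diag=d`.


min=[5.600,-12.000,3.300] max=[33.700,13.200,28.700] diag=45.495

A = translate([12.5, -5.1, 10.2]) cube([14.3, 11.4, 11.6]) → bbox [12.5,-5.1,10.2] .. [26.8,6.3,21.8]
B = sphere(r=6.9) → bbox [-6.9,-6.9,-6.9] .. [6.9,6.9,6.9]
lo = A.lo+B.lo = [12.5-6.9, -5.1-6.9, 10.2-6.9] = [5.600,-12.000,3.300]
hi = A.hi+B.hi = [26.8+6.9, 6.3+6.9, 21.8+6.9] = [33.700,13.200,28.700]
diag = √(28.1²+25.2²+25.4²) = √2069.81 = 45.495


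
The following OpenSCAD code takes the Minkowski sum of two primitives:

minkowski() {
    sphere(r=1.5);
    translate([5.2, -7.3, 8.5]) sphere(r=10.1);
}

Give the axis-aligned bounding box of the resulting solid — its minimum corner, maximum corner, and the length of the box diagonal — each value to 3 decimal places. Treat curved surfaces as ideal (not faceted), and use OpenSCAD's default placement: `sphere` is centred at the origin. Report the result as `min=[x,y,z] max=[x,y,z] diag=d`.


A = translate([5.2, -7.3, 8.5]) sphere(r=10.1) → bbox [-4.9,-17.4,-1.6] .. [15.3,2.8,18.6]
B = sphere(r=1.5) → bbox [-1.5,-1.5,-1.5] .. [1.5,1.5,1.5]
lo = A.lo+B.lo = [-4.9-1.5, -17.4-1.5, -1.6-1.5] = [-6.400,-18.900,-3.100]
hi = A.hi+B.hi = [15.3+1.5, 2.8+1.5, 18.6+1.5] = [16.800,4.300,20.100]
diag = √(23.2²+23.2²+23.2²) = √1614.72 = 40.184

min=[-6.400,-18.900,-3.100] max=[16.800,4.300,20.100] diag=40.184


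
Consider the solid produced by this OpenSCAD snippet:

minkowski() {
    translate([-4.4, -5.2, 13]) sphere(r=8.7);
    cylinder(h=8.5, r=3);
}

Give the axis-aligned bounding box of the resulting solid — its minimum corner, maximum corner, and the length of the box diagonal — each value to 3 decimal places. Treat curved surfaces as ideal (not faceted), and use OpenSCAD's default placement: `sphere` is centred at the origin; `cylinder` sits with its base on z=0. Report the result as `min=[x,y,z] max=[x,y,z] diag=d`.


A = translate([-4.4, -5.2, 13]) sphere(r=8.7) → bbox [-13.1,-13.9,4.3] .. [4.3,3.5,21.7]
B = cylinder(h=8.5, r=3) → bbox [-3,-3,0] .. [3,3,8.5]
lo = A.lo+B.lo = [-13.1-3, -13.9-3, 4.3+0] = [-16.100,-16.900,4.300]
hi = A.hi+B.hi = [4.3+3, 3.5+3, 21.7+8.5] = [7.300,6.500,30.200]
diag = √(23.4²+23.4²+25.9²) = √1765.93 = 42.023

min=[-16.100,-16.900,4.300] max=[7.300,6.500,30.200] diag=42.023


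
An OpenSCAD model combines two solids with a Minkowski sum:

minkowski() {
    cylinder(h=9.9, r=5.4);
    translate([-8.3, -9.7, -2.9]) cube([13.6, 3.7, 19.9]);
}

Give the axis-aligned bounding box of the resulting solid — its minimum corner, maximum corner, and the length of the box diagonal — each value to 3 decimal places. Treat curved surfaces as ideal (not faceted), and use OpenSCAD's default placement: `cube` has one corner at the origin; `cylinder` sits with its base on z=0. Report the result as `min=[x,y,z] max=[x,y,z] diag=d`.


A = translate([-8.3, -9.7, -2.9]) cube([13.6, 3.7, 19.9]) → bbox [-8.3,-9.7,-2.9] .. [5.3,-6,17]
B = cylinder(h=9.9, r=5.4) → bbox [-5.4,-5.4,0] .. [5.4,5.4,9.9]
lo = A.lo+B.lo = [-8.3-5.4, -9.7-5.4, -2.9+0] = [-13.700,-15.100,-2.900]
hi = A.hi+B.hi = [5.3+5.4, -6+5.4, 17+9.9] = [10.700,-0.600,26.900]
diag = √(24.4²+14.5²+29.8²) = √1693.65 = 41.154

min=[-13.700,-15.100,-2.900] max=[10.700,-0.600,26.900] diag=41.154


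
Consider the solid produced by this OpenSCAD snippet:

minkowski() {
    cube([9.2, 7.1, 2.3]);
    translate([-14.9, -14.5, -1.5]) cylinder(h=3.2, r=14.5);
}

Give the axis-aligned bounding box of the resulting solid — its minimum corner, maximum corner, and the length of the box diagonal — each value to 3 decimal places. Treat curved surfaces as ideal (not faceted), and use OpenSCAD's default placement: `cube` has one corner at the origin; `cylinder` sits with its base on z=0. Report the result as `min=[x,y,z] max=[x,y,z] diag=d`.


A = translate([-14.9, -14.5, -1.5]) cylinder(h=3.2, r=14.5) → bbox [-29.4,-29,-1.5] .. [-0.4,0,1.7]
B = cube([9.2, 7.1, 2.3]) → bbox [0,0,0] .. [9.2,7.1,2.3]
lo = A.lo+B.lo = [-29.4+0, -29+0, -1.5+0] = [-29.400,-29.000,-1.500]
hi = A.hi+B.hi = [-0.4+9.2, 0+7.1, 1.7+2.3] = [8.800,7.100,4.000]
diag = √(38.2²+36.1²+5.5²) = √2792.7 = 52.846

min=[-29.400,-29.000,-1.500] max=[8.800,7.100,4.000] diag=52.846


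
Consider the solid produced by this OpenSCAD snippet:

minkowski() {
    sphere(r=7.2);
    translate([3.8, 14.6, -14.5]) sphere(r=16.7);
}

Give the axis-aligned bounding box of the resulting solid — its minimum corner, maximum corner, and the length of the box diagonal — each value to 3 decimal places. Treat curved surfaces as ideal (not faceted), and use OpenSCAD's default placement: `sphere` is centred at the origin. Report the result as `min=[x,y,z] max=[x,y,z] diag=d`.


min=[-20.100,-9.300,-38.400] max=[27.700,38.500,9.400] diag=82.792

A = translate([3.8, 14.6, -14.5]) sphere(r=16.7) → bbox [-12.9,-2.1,-31.2] .. [20.5,31.3,2.2]
B = sphere(r=7.2) → bbox [-7.2,-7.2,-7.2] .. [7.2,7.2,7.2]
lo = A.lo+B.lo = [-12.9-7.2, -2.1-7.2, -31.2-7.2] = [-20.100,-9.300,-38.400]
hi = A.hi+B.hi = [20.5+7.2, 31.3+7.2, 2.2+7.2] = [27.700,38.500,9.400]
diag = √(47.8²+47.8²+47.8²) = √6854.52 = 82.792


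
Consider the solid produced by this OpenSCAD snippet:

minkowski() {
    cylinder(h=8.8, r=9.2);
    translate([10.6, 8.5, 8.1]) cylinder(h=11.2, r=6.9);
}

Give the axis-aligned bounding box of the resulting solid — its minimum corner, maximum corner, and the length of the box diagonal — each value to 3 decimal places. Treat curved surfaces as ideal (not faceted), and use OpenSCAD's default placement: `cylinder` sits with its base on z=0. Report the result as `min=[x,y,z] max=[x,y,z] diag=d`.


A = translate([10.6, 8.5, 8.1]) cylinder(h=11.2, r=6.9) → bbox [3.7,1.6,8.1] .. [17.5,15.4,19.3]
B = cylinder(h=8.8, r=9.2) → bbox [-9.2,-9.2,0] .. [9.2,9.2,8.8]
lo = A.lo+B.lo = [3.7-9.2, 1.6-9.2, 8.1+0] = [-5.500,-7.600,8.100]
hi = A.hi+B.hi = [17.5+9.2, 15.4+9.2, 19.3+8.8] = [26.700,24.600,28.100]
diag = √(32.2²+32.2²+20²) = √2473.68 = 49.736

min=[-5.500,-7.600,8.100] max=[26.700,24.600,28.100] diag=49.736


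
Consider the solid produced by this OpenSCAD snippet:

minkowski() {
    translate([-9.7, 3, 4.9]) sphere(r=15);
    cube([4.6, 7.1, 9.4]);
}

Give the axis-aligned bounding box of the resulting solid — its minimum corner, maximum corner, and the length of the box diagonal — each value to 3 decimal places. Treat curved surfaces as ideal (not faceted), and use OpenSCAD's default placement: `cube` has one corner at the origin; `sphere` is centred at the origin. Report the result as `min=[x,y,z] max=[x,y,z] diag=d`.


A = translate([-9.7, 3, 4.9]) sphere(r=15) → bbox [-24.7,-12,-10.1] .. [5.3,18,19.9]
B = cube([4.6, 7.1, 9.4]) → bbox [0,0,0] .. [4.6,7.1,9.4]
lo = A.lo+B.lo = [-24.7+0, -12+0, -10.1+0] = [-24.700,-12.000,-10.100]
hi = A.hi+B.hi = [5.3+4.6, 18+7.1, 19.9+9.4] = [9.900,25.100,29.300]
diag = √(34.6²+37.1²+39.4²) = √4125.93 = 64.233

min=[-24.700,-12.000,-10.100] max=[9.900,25.100,29.300] diag=64.233


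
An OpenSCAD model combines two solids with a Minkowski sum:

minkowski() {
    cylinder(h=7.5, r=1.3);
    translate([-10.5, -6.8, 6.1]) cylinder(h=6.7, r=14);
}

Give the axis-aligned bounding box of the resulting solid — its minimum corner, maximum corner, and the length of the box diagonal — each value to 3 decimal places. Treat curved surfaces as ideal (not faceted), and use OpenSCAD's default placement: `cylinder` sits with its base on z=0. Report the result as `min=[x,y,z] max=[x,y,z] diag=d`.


min=[-25.800,-22.100,6.100] max=[4.800,8.500,20.300] diag=45.545

A = translate([-10.5, -6.8, 6.1]) cylinder(h=6.7, r=14) → bbox [-24.5,-20.8,6.1] .. [3.5,7.2,12.8]
B = cylinder(h=7.5, r=1.3) → bbox [-1.3,-1.3,0] .. [1.3,1.3,7.5]
lo = A.lo+B.lo = [-24.5-1.3, -20.8-1.3, 6.1+0] = [-25.800,-22.100,6.100]
hi = A.hi+B.hi = [3.5+1.3, 7.2+1.3, 12.8+7.5] = [4.800,8.500,20.300]
diag = √(30.6²+30.6²+14.2²) = √2074.36 = 45.545


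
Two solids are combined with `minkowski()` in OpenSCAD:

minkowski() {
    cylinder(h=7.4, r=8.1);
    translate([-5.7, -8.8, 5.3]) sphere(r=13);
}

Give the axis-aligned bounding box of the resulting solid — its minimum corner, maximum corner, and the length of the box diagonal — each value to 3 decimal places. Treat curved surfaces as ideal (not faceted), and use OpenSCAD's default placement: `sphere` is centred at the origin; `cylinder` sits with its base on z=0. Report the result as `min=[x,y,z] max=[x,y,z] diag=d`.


A = translate([-5.7, -8.8, 5.3]) sphere(r=13) → bbox [-18.7,-21.8,-7.7] .. [7.3,4.2,18.3]
B = cylinder(h=7.4, r=8.1) → bbox [-8.1,-8.1,0] .. [8.1,8.1,7.4]
lo = A.lo+B.lo = [-18.7-8.1, -21.8-8.1, -7.7+0] = [-26.800,-29.900,-7.700]
hi = A.hi+B.hi = [7.3+8.1, 4.2+8.1, 18.3+7.4] = [15.400,12.300,25.700]
diag = √(42.2²+42.2²+33.4²) = √4677.24 = 68.390

min=[-26.800,-29.900,-7.700] max=[15.400,12.300,25.700] diag=68.390


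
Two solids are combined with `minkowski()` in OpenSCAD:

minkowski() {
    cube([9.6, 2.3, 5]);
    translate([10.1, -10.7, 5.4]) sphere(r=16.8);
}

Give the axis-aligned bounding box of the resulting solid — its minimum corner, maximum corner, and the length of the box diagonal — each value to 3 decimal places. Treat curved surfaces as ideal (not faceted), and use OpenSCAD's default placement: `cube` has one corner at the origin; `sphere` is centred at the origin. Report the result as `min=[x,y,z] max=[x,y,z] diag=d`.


min=[-6.700,-27.500,-11.400] max=[36.500,8.400,27.200] diag=68.154

A = translate([10.1, -10.7, 5.4]) sphere(r=16.8) → bbox [-6.7,-27.5,-11.4] .. [26.9,6.1,22.2]
B = cube([9.6, 2.3, 5]) → bbox [0,0,0] .. [9.6,2.3,5]
lo = A.lo+B.lo = [-6.7+0, -27.5+0, -11.4+0] = [-6.700,-27.500,-11.400]
hi = A.hi+B.hi = [26.9+9.6, 6.1+2.3, 22.2+5] = [36.500,8.400,27.200]
diag = √(43.2²+35.9²+38.6²) = √4645.01 = 68.154


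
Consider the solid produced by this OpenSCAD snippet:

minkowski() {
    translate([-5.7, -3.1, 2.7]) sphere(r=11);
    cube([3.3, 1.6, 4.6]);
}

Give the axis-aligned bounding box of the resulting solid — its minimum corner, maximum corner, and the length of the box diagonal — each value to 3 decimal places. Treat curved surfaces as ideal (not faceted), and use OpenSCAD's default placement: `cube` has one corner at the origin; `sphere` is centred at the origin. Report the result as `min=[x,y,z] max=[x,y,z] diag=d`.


min=[-16.700,-14.100,-8.300] max=[8.600,9.500,18.300] diag=43.642

A = translate([-5.7, -3.1, 2.7]) sphere(r=11) → bbox [-16.7,-14.1,-8.3] .. [5.3,7.9,13.7]
B = cube([3.3, 1.6, 4.6]) → bbox [0,0,0] .. [3.3,1.6,4.6]
lo = A.lo+B.lo = [-16.7+0, -14.1+0, -8.3+0] = [-16.700,-14.100,-8.300]
hi = A.hi+B.hi = [5.3+3.3, 7.9+1.6, 13.7+4.6] = [8.600,9.500,18.300]
diag = √(25.3²+23.6²+26.6²) = √1904.61 = 43.642


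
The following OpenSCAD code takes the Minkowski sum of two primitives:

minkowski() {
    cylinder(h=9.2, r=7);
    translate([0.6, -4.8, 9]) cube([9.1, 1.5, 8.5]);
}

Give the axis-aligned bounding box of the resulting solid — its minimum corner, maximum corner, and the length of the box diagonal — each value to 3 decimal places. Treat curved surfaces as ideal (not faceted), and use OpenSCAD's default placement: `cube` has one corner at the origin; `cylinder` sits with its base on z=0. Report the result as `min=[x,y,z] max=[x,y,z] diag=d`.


A = translate([0.6, -4.8, 9]) cube([9.1, 1.5, 8.5]) → bbox [0.6,-4.8,9] .. [9.7,-3.3,17.5]
B = cylinder(h=9.2, r=7) → bbox [-7,-7,0] .. [7,7,9.2]
lo = A.lo+B.lo = [0.6-7, -4.8-7, 9+0] = [-6.400,-11.800,9.000]
hi = A.hi+B.hi = [9.7+7, -3.3+7, 17.5+9.2] = [16.700,3.700,26.700]
diag = √(23.1²+15.5²+17.7²) = √1087.15 = 32.972

min=[-6.400,-11.800,9.000] max=[16.700,3.700,26.700] diag=32.972


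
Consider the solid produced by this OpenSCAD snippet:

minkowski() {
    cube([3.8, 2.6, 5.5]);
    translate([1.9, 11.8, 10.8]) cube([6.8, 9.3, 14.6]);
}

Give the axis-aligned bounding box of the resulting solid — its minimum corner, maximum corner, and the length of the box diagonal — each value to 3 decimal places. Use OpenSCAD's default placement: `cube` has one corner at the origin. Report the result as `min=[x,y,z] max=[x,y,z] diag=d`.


A = translate([1.9, 11.8, 10.8]) cube([6.8, 9.3, 14.6]) → bbox [1.9,11.8,10.8] .. [8.7,21.1,25.4]
B = cube([3.8, 2.6, 5.5]) → bbox [0,0,0] .. [3.8,2.6,5.5]
lo = A.lo+B.lo = [1.9+0, 11.8+0, 10.8+0] = [1.900,11.800,10.800]
hi = A.hi+B.hi = [8.7+3.8, 21.1+2.6, 25.4+5.5] = [12.500,23.700,30.900]
diag = √(10.6²+11.9²+20.1²) = √657.98 = 25.651

min=[1.900,11.800,10.800] max=[12.500,23.700,30.900] diag=25.651


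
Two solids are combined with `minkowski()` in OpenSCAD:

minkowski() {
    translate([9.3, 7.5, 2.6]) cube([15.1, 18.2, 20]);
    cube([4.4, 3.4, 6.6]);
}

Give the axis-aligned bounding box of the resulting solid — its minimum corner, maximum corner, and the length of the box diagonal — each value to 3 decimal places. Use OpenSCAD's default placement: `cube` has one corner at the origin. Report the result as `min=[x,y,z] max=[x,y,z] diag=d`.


min=[9.300,7.500,2.600] max=[28.800,29.100,29.200] diag=39.425

A = translate([9.3, 7.5, 2.6]) cube([15.1, 18.2, 20]) → bbox [9.3,7.5,2.6] .. [24.4,25.7,22.6]
B = cube([4.4, 3.4, 6.6]) → bbox [0,0,0] .. [4.4,3.4,6.6]
lo = A.lo+B.lo = [9.3+0, 7.5+0, 2.6+0] = [9.300,7.500,2.600]
hi = A.hi+B.hi = [24.4+4.4, 25.7+3.4, 22.6+6.6] = [28.800,29.100,29.200]
diag = √(19.5²+21.6²+26.6²) = √1554.37 = 39.425


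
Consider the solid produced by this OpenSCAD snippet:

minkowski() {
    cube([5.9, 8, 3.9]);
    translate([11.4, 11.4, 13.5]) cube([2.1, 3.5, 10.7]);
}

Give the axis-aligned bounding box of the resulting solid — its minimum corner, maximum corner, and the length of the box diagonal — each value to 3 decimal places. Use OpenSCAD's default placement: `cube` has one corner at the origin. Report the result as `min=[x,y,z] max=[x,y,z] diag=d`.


min=[11.400,11.400,13.500] max=[19.400,22.900,28.100] diag=20.234

A = translate([11.4, 11.4, 13.5]) cube([2.1, 3.5, 10.7]) → bbox [11.4,11.4,13.5] .. [13.5,14.9,24.2]
B = cube([5.9, 8, 3.9]) → bbox [0,0,0] .. [5.9,8,3.9]
lo = A.lo+B.lo = [11.4+0, 11.4+0, 13.5+0] = [11.400,11.400,13.500]
hi = A.hi+B.hi = [13.5+5.9, 14.9+8, 24.2+3.9] = [19.400,22.900,28.100]
diag = √(8²+11.5²+14.6²) = √409.41 = 20.234


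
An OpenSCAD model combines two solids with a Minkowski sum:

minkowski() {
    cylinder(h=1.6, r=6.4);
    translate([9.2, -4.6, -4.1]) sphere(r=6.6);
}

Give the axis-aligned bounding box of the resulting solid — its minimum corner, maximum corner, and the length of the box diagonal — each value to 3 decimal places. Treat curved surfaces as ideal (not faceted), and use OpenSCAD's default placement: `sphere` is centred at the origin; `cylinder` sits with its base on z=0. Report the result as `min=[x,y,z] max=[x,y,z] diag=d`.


A = translate([9.2, -4.6, -4.1]) sphere(r=6.6) → bbox [2.6,-11.2,-10.7] .. [15.8,2,2.5]
B = cylinder(h=1.6, r=6.4) → bbox [-6.4,-6.4,0] .. [6.4,6.4,1.6]
lo = A.lo+B.lo = [2.6-6.4, -11.2-6.4, -10.7+0] = [-3.800,-17.600,-10.700]
hi = A.hi+B.hi = [15.8+6.4, 2+6.4, 2.5+1.6] = [22.200,8.400,4.100]
diag = √(26²+26²+14.8²) = √1571.04 = 39.636

min=[-3.800,-17.600,-10.700] max=[22.200,8.400,4.100] diag=39.636


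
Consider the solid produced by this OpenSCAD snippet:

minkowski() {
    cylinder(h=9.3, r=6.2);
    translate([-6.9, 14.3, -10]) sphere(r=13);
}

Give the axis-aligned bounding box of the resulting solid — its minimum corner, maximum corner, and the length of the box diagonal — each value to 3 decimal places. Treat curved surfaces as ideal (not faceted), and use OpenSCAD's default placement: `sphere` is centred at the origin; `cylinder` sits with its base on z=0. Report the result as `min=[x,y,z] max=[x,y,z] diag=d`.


A = translate([-6.9, 14.3, -10]) sphere(r=13) → bbox [-19.9,1.3,-23] .. [6.1,27.3,3]
B = cylinder(h=9.3, r=6.2) → bbox [-6.2,-6.2,0] .. [6.2,6.2,9.3]
lo = A.lo+B.lo = [-19.9-6.2, 1.3-6.2, -23+0] = [-26.100,-4.900,-23.000]
hi = A.hi+B.hi = [6.1+6.2, 27.3+6.2, 3+9.3] = [12.300,33.500,12.300]
diag = √(38.4²+38.4²+35.3²) = √4195.21 = 64.770

min=[-26.100,-4.900,-23.000] max=[12.300,33.500,12.300] diag=64.770


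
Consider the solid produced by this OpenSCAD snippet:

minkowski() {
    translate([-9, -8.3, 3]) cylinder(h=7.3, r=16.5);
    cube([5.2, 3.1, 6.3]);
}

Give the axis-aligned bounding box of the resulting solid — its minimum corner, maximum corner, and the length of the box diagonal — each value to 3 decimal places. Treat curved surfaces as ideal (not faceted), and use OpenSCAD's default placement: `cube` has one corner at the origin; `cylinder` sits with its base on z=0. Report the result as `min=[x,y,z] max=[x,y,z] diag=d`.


A = translate([-9, -8.3, 3]) cylinder(h=7.3, r=16.5) → bbox [-25.5,-24.8,3] .. [7.5,8.2,10.3]
B = cube([5.2, 3.1, 6.3]) → bbox [0,0,0] .. [5.2,3.1,6.3]
lo = A.lo+B.lo = [-25.5+0, -24.8+0, 3+0] = [-25.500,-24.800,3.000]
hi = A.hi+B.hi = [7.5+5.2, 8.2+3.1, 10.3+6.3] = [12.700,11.300,16.600]
diag = √(38.2²+36.1²+13.6²) = √2947.41 = 54.290

min=[-25.500,-24.800,3.000] max=[12.700,11.300,16.600] diag=54.290


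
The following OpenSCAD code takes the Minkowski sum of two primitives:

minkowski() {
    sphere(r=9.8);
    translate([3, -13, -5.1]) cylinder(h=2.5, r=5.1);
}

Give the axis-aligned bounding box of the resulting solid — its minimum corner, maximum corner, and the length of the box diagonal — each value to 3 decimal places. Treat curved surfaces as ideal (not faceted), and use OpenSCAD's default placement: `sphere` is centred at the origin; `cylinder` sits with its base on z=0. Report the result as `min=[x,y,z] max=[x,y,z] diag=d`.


min=[-11.900,-27.900,-14.900] max=[17.900,1.900,7.200] diag=47.587

A = translate([3, -13, -5.1]) cylinder(h=2.5, r=5.1) → bbox [-2.1,-18.1,-5.1] .. [8.1,-7.9,-2.6]
B = sphere(r=9.8) → bbox [-9.8,-9.8,-9.8] .. [9.8,9.8,9.8]
lo = A.lo+B.lo = [-2.1-9.8, -18.1-9.8, -5.1-9.8] = [-11.900,-27.900,-14.900]
hi = A.hi+B.hi = [8.1+9.8, -7.9+9.8, -2.6+9.8] = [17.900,1.900,7.200]
diag = √(29.8²+29.8²+22.1²) = √2264.49 = 47.587


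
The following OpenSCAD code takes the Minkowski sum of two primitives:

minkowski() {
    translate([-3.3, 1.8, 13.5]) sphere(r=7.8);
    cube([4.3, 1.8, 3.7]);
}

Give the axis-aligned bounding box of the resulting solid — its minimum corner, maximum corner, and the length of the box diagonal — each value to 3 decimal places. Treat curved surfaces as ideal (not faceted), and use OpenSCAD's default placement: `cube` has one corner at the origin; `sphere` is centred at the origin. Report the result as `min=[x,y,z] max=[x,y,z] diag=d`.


A = translate([-3.3, 1.8, 13.5]) sphere(r=7.8) → bbox [-11.1,-6,5.7] .. [4.5,9.6,21.3]
B = cube([4.3, 1.8, 3.7]) → bbox [0,0,0] .. [4.3,1.8,3.7]
lo = A.lo+B.lo = [-11.1+0, -6+0, 5.7+0] = [-11.100,-6.000,5.700]
hi = A.hi+B.hi = [4.5+4.3, 9.6+1.8, 21.3+3.7] = [8.800,11.400,25.000]
diag = √(19.9²+17.4²+19.3²) = √1071.26 = 32.730

min=[-11.100,-6.000,5.700] max=[8.800,11.400,25.000] diag=32.730


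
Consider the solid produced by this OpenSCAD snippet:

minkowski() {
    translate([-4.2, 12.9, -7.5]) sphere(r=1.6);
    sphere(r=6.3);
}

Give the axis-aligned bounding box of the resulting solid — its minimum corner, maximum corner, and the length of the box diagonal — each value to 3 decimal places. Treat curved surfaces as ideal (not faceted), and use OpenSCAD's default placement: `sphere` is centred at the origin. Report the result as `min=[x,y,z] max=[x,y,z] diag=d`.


A = translate([-4.2, 12.9, -7.5]) sphere(r=1.6) → bbox [-5.8,11.3,-9.1] .. [-2.6,14.5,-5.9]
B = sphere(r=6.3) → bbox [-6.3,-6.3,-6.3] .. [6.3,6.3,6.3]
lo = A.lo+B.lo = [-5.8-6.3, 11.3-6.3, -9.1-6.3] = [-12.100,5.000,-15.400]
hi = A.hi+B.hi = [-2.6+6.3, 14.5+6.3, -5.9+6.3] = [3.700,20.800,0.400]
diag = √(15.8²+15.8²+15.8²) = √748.92 = 27.366

min=[-12.100,5.000,-15.400] max=[3.700,20.800,0.400] diag=27.366


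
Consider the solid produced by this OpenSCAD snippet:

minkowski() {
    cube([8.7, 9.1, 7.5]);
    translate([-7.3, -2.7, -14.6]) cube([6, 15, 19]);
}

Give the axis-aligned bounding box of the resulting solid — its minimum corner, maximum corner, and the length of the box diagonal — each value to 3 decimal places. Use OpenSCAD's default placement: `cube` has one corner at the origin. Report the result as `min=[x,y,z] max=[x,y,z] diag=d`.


A = translate([-7.3, -2.7, -14.6]) cube([6, 15, 19]) → bbox [-7.3,-2.7,-14.6] .. [-1.3,12.3,4.4]
B = cube([8.7, 9.1, 7.5]) → bbox [0,0,0] .. [8.7,9.1,7.5]
lo = A.lo+B.lo = [-7.3+0, -2.7+0, -14.6+0] = [-7.300,-2.700,-14.600]
hi = A.hi+B.hi = [-1.3+8.7, 12.3+9.1, 4.4+7.5] = [7.400,21.400,11.900]
diag = √(14.7²+24.1²+26.5²) = √1499.15 = 38.719

min=[-7.300,-2.700,-14.600] max=[7.400,21.400,11.900] diag=38.719


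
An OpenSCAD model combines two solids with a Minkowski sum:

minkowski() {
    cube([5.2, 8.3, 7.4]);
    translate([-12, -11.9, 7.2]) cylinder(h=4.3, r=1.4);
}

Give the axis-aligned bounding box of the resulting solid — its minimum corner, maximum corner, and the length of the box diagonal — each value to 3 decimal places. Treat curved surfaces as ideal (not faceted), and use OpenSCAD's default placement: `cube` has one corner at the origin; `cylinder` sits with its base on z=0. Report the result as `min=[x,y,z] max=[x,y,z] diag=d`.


min=[-13.400,-13.300,7.200] max=[-5.400,-2.200,18.900] diag=18.003

A = translate([-12, -11.9, 7.2]) cylinder(h=4.3, r=1.4) → bbox [-13.4,-13.3,7.2] .. [-10.6,-10.5,11.5]
B = cube([5.2, 8.3, 7.4]) → bbox [0,0,0] .. [5.2,8.3,7.4]
lo = A.lo+B.lo = [-13.4+0, -13.3+0, 7.2+0] = [-13.400,-13.300,7.200]
hi = A.hi+B.hi = [-10.6+5.2, -10.5+8.3, 11.5+7.4] = [-5.400,-2.200,18.900]
diag = √(8²+11.1²+11.7²) = √324.1 = 18.003


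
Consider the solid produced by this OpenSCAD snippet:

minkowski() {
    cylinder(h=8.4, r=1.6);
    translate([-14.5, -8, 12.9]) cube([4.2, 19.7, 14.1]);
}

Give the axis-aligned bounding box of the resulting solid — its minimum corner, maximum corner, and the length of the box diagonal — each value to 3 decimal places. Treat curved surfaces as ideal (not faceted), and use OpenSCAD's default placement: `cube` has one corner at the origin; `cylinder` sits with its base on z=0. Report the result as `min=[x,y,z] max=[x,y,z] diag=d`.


A = translate([-14.5, -8, 12.9]) cube([4.2, 19.7, 14.1]) → bbox [-14.5,-8,12.9] .. [-10.3,11.7,27]
B = cylinder(h=8.4, r=1.6) → bbox [-1.6,-1.6,0] .. [1.6,1.6,8.4]
lo = A.lo+B.lo = [-14.5-1.6, -8-1.6, 12.9+0] = [-16.100,-9.600,12.900]
hi = A.hi+B.hi = [-10.3+1.6, 11.7+1.6, 27+8.4] = [-8.700,13.300,35.400]
diag = √(7.4²+22.9²+22.5²) = √1085.42 = 32.946

min=[-16.100,-9.600,12.900] max=[-8.700,13.300,35.400] diag=32.946


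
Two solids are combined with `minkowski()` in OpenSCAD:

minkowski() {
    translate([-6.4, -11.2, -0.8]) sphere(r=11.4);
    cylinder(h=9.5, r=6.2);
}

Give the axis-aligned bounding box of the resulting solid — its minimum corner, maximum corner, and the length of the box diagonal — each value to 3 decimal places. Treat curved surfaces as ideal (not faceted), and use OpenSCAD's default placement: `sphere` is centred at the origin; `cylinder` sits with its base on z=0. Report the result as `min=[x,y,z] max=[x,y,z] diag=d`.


A = translate([-6.4, -11.2, -0.8]) sphere(r=11.4) → bbox [-17.8,-22.6,-12.2] .. [5,0.2,10.6]
B = cylinder(h=9.5, r=6.2) → bbox [-6.2,-6.2,0] .. [6.2,6.2,9.5]
lo = A.lo+B.lo = [-17.8-6.2, -22.6-6.2, -12.2+0] = [-24.000,-28.800,-12.200]
hi = A.hi+B.hi = [5+6.2, 0.2+6.2, 10.6+9.5] = [11.200,6.400,20.100]
diag = √(35.2²+35.2²+32.3²) = √3521.37 = 59.341

min=[-24.000,-28.800,-12.200] max=[11.200,6.400,20.100] diag=59.341


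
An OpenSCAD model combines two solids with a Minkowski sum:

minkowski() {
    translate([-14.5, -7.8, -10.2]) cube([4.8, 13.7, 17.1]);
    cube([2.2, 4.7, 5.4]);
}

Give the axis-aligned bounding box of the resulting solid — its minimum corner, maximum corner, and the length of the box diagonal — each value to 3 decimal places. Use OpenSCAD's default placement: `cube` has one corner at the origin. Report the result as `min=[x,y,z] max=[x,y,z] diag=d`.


min=[-14.500,-7.800,-10.200] max=[-7.500,10.600,12.300] diag=29.897

A = translate([-14.5, -7.8, -10.2]) cube([4.8, 13.7, 17.1]) → bbox [-14.5,-7.8,-10.2] .. [-9.7,5.9,6.9]
B = cube([2.2, 4.7, 5.4]) → bbox [0,0,0] .. [2.2,4.7,5.4]
lo = A.lo+B.lo = [-14.5+0, -7.8+0, -10.2+0] = [-14.500,-7.800,-10.200]
hi = A.hi+B.hi = [-9.7+2.2, 5.9+4.7, 6.9+5.4] = [-7.500,10.600,12.300]
diag = √(7²+18.4²+22.5²) = √893.81 = 29.897


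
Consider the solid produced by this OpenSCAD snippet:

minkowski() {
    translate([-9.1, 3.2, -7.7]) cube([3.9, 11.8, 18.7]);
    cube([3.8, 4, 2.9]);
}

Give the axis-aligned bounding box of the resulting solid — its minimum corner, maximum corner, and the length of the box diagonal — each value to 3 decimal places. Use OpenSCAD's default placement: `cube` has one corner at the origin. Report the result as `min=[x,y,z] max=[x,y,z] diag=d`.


min=[-9.100,3.200,-7.700] max=[-1.400,19.000,13.900] diag=27.848

A = translate([-9.1, 3.2, -7.7]) cube([3.9, 11.8, 18.7]) → bbox [-9.1,3.2,-7.7] .. [-5.2,15,11]
B = cube([3.8, 4, 2.9]) → bbox [0,0,0] .. [3.8,4,2.9]
lo = A.lo+B.lo = [-9.1+0, 3.2+0, -7.7+0] = [-9.100,3.200,-7.700]
hi = A.hi+B.hi = [-5.2+3.8, 15+4, 11+2.9] = [-1.400,19.000,13.900]
diag = √(7.7²+15.8²+21.6²) = √775.49 = 27.848


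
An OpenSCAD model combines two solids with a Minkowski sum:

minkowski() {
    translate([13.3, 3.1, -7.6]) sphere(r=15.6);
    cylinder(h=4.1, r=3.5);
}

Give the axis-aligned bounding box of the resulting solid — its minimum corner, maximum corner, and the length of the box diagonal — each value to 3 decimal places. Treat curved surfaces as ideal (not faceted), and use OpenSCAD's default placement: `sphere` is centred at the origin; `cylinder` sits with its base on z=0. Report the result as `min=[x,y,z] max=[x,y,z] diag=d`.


A = translate([13.3, 3.1, -7.6]) sphere(r=15.6) → bbox [-2.3,-12.5,-23.2] .. [28.9,18.7,8]
B = cylinder(h=4.1, r=3.5) → bbox [-3.5,-3.5,0] .. [3.5,3.5,4.1]
lo = A.lo+B.lo = [-2.3-3.5, -12.5-3.5, -23.2+0] = [-5.800,-16.000,-23.200]
hi = A.hi+B.hi = [28.9+3.5, 18.7+3.5, 8+4.1] = [32.400,22.200,12.100]
diag = √(38.2²+38.2²+35.3²) = √4164.57 = 64.533

min=[-5.800,-16.000,-23.200] max=[32.400,22.200,12.100] diag=64.533


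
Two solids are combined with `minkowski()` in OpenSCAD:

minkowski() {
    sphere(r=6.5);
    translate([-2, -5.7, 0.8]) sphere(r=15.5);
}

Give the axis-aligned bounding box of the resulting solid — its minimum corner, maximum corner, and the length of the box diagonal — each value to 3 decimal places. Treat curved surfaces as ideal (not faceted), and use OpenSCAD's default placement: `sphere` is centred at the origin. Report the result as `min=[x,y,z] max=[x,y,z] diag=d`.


A = translate([-2, -5.7, 0.8]) sphere(r=15.5) → bbox [-17.5,-21.2,-14.7] .. [13.5,9.8,16.3]
B = sphere(r=6.5) → bbox [-6.5,-6.5,-6.5] .. [6.5,6.5,6.5]
lo = A.lo+B.lo = [-17.5-6.5, -21.2-6.5, -14.7-6.5] = [-24.000,-27.700,-21.200]
hi = A.hi+B.hi = [13.5+6.5, 9.8+6.5, 16.3+6.5] = [20.000,16.300,22.800]
diag = √(44²+44²+44²) = √5808 = 76.210

min=[-24.000,-27.700,-21.200] max=[20.000,16.300,22.800] diag=76.210


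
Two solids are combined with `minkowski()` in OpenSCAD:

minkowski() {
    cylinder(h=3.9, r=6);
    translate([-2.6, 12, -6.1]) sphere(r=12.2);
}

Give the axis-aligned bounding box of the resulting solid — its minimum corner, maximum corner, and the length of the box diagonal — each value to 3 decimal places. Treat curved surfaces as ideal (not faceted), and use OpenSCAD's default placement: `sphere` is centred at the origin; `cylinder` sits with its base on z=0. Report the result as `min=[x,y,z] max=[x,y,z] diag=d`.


min=[-20.800,-6.200,-18.300] max=[15.600,30.200,10.000] diag=58.744

A = translate([-2.6, 12, -6.1]) sphere(r=12.2) → bbox [-14.8,-0.2,-18.3] .. [9.6,24.2,6.1]
B = cylinder(h=3.9, r=6) → bbox [-6,-6,0] .. [6,6,3.9]
lo = A.lo+B.lo = [-14.8-6, -0.2-6, -18.3+0] = [-20.800,-6.200,-18.300]
hi = A.hi+B.hi = [9.6+6, 24.2+6, 6.1+3.9] = [15.600,30.200,10.000]
diag = √(36.4²+36.4²+28.3²) = √3450.81 = 58.744


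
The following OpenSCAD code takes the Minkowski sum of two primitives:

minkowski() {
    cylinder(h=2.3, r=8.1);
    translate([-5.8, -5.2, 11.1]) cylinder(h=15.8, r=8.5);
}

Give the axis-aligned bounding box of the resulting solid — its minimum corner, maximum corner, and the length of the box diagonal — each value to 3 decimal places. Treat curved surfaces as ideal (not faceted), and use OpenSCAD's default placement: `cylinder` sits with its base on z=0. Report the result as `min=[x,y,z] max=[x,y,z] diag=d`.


min=[-22.400,-21.800,11.100] max=[10.800,11.400,29.200] diag=50.320

A = translate([-5.8, -5.2, 11.1]) cylinder(h=15.8, r=8.5) → bbox [-14.3,-13.7,11.1] .. [2.7,3.3,26.9]
B = cylinder(h=2.3, r=8.1) → bbox [-8.1,-8.1,0] .. [8.1,8.1,2.3]
lo = A.lo+B.lo = [-14.3-8.1, -13.7-8.1, 11.1+0] = [-22.400,-21.800,11.100]
hi = A.hi+B.hi = [2.7+8.1, 3.3+8.1, 26.9+2.3] = [10.800,11.400,29.200]
diag = √(33.2²+33.2²+18.1²) = √2532.09 = 50.320


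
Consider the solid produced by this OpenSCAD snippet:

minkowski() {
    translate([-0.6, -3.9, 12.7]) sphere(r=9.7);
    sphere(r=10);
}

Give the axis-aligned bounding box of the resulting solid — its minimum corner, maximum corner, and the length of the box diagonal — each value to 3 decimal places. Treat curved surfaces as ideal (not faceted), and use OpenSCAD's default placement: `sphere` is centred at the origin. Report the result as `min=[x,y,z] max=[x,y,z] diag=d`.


min=[-20.300,-23.600,-7.000] max=[19.100,15.800,32.400] diag=68.243

A = translate([-0.6, -3.9, 12.7]) sphere(r=9.7) → bbox [-10.3,-13.6,3] .. [9.1,5.8,22.4]
B = sphere(r=10) → bbox [-10,-10,-10] .. [10,10,10]
lo = A.lo+B.lo = [-10.3-10, -13.6-10, 3-10] = [-20.300,-23.600,-7.000]
hi = A.hi+B.hi = [9.1+10, 5.8+10, 22.4+10] = [19.100,15.800,32.400]
diag = √(39.4²+39.4²+39.4²) = √4657.08 = 68.243


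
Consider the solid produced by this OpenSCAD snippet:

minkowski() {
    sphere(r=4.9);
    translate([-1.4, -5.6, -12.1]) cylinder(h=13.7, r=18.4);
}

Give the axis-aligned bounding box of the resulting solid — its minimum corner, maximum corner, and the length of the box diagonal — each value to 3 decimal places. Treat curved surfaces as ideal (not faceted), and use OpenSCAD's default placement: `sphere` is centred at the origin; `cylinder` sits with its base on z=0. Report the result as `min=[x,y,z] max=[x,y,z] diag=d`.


A = translate([-1.4, -5.6, -12.1]) cylinder(h=13.7, r=18.4) → bbox [-19.8,-24,-12.1] .. [17,12.8,1.6]
B = sphere(r=4.9) → bbox [-4.9,-4.9,-4.9] .. [4.9,4.9,4.9]
lo = A.lo+B.lo = [-19.8-4.9, -24-4.9, -12.1-4.9] = [-24.700,-28.900,-17.000]
hi = A.hi+B.hi = [17+4.9, 12.8+4.9, 1.6+4.9] = [21.900,17.700,6.500]
diag = √(46.6²+46.6²+23.5²) = √4895.37 = 69.967

min=[-24.700,-28.900,-17.000] max=[21.900,17.700,6.500] diag=69.967


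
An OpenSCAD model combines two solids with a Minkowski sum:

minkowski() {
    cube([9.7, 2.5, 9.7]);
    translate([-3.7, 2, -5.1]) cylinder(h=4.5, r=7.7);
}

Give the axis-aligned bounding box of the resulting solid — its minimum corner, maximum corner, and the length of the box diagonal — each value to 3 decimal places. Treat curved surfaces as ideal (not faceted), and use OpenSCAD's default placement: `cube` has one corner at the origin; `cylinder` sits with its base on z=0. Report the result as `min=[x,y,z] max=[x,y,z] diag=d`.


A = translate([-3.7, 2, -5.1]) cylinder(h=4.5, r=7.7) → bbox [-11.4,-5.7,-5.1] .. [4,9.7,-0.6]
B = cube([9.7, 2.5, 9.7]) → bbox [0,0,0] .. [9.7,2.5,9.7]
lo = A.lo+B.lo = [-11.4+0, -5.7+0, -5.1+0] = [-11.400,-5.700,-5.100]
hi = A.hi+B.hi = [4+9.7, 9.7+2.5, -0.6+9.7] = [13.700,12.200,9.100]
diag = √(25.1²+17.9²+14.2²) = √1152.06 = 33.942

min=[-11.400,-5.700,-5.100] max=[13.700,12.200,9.100] diag=33.942


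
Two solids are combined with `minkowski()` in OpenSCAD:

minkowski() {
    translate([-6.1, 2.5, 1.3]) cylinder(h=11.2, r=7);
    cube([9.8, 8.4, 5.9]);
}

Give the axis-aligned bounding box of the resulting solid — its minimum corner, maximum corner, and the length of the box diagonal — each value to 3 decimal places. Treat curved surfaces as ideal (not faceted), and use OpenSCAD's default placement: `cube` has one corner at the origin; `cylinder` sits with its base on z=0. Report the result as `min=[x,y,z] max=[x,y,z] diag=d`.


min=[-13.100,-4.500,1.300] max=[10.700,17.900,18.400] diag=36.886

A = translate([-6.1, 2.5, 1.3]) cylinder(h=11.2, r=7) → bbox [-13.1,-4.5,1.3] .. [0.9,9.5,12.5]
B = cube([9.8, 8.4, 5.9]) → bbox [0,0,0] .. [9.8,8.4,5.9]
lo = A.lo+B.lo = [-13.1+0, -4.5+0, 1.3+0] = [-13.100,-4.500,1.300]
hi = A.hi+B.hi = [0.9+9.8, 9.5+8.4, 12.5+5.9] = [10.700,17.900,18.400]
diag = √(23.8²+22.4²+17.1²) = √1360.61 = 36.886


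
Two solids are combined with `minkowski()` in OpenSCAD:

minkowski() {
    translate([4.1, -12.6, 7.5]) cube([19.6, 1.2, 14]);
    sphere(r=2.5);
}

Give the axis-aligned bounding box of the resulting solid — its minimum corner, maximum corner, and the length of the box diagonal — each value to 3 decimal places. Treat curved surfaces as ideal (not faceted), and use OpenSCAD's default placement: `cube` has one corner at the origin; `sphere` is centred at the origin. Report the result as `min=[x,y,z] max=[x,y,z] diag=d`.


min=[1.600,-15.100,5.000] max=[26.200,-8.900,24.000] diag=31.695

A = translate([4.1, -12.6, 7.5]) cube([19.6, 1.2, 14]) → bbox [4.1,-12.6,7.5] .. [23.7,-11.4,21.5]
B = sphere(r=2.5) → bbox [-2.5,-2.5,-2.5] .. [2.5,2.5,2.5]
lo = A.lo+B.lo = [4.1-2.5, -12.6-2.5, 7.5-2.5] = [1.600,-15.100,5.000]
hi = A.hi+B.hi = [23.7+2.5, -11.4+2.5, 21.5+2.5] = [26.200,-8.900,24.000]
diag = √(24.6²+6.2²+19²) = √1004.6 = 31.695


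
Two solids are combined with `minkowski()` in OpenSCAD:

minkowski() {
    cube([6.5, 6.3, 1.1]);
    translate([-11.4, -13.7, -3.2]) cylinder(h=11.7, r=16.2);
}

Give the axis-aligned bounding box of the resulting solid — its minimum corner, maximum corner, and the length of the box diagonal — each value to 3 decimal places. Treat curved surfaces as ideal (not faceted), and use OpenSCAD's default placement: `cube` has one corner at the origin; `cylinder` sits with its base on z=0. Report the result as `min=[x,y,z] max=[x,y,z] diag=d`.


A = translate([-11.4, -13.7, -3.2]) cylinder(h=11.7, r=16.2) → bbox [-27.6,-29.9,-3.2] .. [4.8,2.5,8.5]
B = cube([6.5, 6.3, 1.1]) → bbox [0,0,0] .. [6.5,6.3,1.1]
lo = A.lo+B.lo = [-27.6+0, -29.9+0, -3.2+0] = [-27.600,-29.900,-3.200]
hi = A.hi+B.hi = [4.8+6.5, 2.5+6.3, 8.5+1.1] = [11.300,8.800,9.600]
diag = √(38.9²+38.7²+12.8²) = √3174.74 = 56.345

min=[-27.600,-29.900,-3.200] max=[11.300,8.800,9.600] diag=56.345


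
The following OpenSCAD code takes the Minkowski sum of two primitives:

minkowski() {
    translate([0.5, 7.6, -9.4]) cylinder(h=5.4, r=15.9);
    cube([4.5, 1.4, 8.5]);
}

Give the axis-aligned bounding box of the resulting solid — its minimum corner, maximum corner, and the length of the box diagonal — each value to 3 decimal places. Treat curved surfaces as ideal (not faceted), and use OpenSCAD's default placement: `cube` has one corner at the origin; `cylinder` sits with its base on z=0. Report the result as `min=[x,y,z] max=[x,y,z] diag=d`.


min=[-15.400,-8.300,-9.400] max=[20.900,24.900,4.500] diag=51.119

A = translate([0.5, 7.6, -9.4]) cylinder(h=5.4, r=15.9) → bbox [-15.4,-8.3,-9.4] .. [16.4,23.5,-4]
B = cube([4.5, 1.4, 8.5]) → bbox [0,0,0] .. [4.5,1.4,8.5]
lo = A.lo+B.lo = [-15.4+0, -8.3+0, -9.4+0] = [-15.400,-8.300,-9.400]
hi = A.hi+B.hi = [16.4+4.5, 23.5+1.4, -4+8.5] = [20.900,24.900,4.500]
diag = √(36.3²+33.2²+13.9²) = √2613.14 = 51.119


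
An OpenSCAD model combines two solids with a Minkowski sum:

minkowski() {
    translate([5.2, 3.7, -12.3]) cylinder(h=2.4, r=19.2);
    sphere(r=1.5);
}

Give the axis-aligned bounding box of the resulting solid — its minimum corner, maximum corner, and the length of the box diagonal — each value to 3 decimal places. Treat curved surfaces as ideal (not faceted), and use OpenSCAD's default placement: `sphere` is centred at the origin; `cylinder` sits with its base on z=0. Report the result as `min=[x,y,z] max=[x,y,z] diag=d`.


min=[-15.500,-17.000,-13.800] max=[25.900,24.400,-8.400] diag=58.797

A = translate([5.2, 3.7, -12.3]) cylinder(h=2.4, r=19.2) → bbox [-14,-15.5,-12.3] .. [24.4,22.9,-9.9]
B = sphere(r=1.5) → bbox [-1.5,-1.5,-1.5] .. [1.5,1.5,1.5]
lo = A.lo+B.lo = [-14-1.5, -15.5-1.5, -12.3-1.5] = [-15.500,-17.000,-13.800]
hi = A.hi+B.hi = [24.4+1.5, 22.9+1.5, -9.9+1.5] = [25.900,24.400,-8.400]
diag = √(41.4²+41.4²+5.4²) = √3457.08 = 58.797
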